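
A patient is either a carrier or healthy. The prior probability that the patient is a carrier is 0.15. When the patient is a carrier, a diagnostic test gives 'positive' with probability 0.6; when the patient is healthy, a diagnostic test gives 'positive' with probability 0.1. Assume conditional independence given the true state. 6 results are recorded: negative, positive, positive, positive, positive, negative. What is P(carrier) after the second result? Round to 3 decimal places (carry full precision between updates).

0.320

Each posterior becomes the prior for the next update.
After 'negative': P(carrier) = 0.4·0.1500 / (0.4·0.1500 + 0.9·0.8500) ≈ 0.0727
After 'positive': P(carrier) = 0.6·0.0727 / (0.6·0.0727 + 0.1·0.9273) ≈ 0.3200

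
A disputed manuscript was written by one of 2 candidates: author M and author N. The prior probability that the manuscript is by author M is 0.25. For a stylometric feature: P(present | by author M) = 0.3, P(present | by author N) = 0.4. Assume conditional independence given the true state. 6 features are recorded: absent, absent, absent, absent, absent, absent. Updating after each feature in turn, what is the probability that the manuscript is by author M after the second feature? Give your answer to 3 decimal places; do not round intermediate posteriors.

After 'absent': P(author M) = 0.7·0.2500 / (0.7·0.2500 + 0.6·0.7500) ≈ 0.2800
After 'absent': P(author M) = 0.7·0.2800 / (0.7·0.2800 + 0.6·0.7200) ≈ 0.3121

0.312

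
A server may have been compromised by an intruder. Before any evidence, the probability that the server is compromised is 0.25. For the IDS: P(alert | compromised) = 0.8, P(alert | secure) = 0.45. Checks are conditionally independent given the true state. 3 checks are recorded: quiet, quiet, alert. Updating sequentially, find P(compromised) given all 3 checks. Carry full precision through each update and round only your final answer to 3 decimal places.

0.073

After 'quiet': P(compromised) = 0.2·0.2500 / (0.2·0.2500 + 0.55·0.7500) ≈ 0.1081
After 'quiet': P(compromised) = 0.2·0.1081 / (0.2·0.1081 + 0.55·0.8919) ≈ 0.0422
After 'alert': P(compromised) = 0.8·0.0422 / (0.8·0.0422 + 0.45·0.9578) ≈ 0.0727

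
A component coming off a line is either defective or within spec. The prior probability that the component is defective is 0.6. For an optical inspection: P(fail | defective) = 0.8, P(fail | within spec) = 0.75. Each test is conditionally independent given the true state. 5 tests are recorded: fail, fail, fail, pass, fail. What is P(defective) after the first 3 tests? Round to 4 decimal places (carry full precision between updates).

After 'fail': P(defective) = 0.8·0.6000 / (0.8·0.6000 + 0.75·0.4000) ≈ 0.6154
After 'fail': P(defective) = 0.8·0.6154 / (0.8·0.6154 + 0.75·0.3846) ≈ 0.6305
After 'fail': P(defective) = 0.8·0.6305 / (0.8·0.6305 + 0.75·0.3695) ≈ 0.6454

0.6454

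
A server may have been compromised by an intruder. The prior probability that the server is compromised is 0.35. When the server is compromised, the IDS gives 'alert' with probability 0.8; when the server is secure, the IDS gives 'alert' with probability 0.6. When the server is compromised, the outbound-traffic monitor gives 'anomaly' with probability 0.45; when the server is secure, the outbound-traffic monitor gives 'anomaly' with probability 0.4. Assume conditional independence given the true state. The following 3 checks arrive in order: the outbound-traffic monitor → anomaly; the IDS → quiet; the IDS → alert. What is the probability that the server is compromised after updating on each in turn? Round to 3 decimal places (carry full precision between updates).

0.288

After the outbound-traffic monitor='anomaly': P(compromised) = 0.45·0.3500 / (0.45·0.3500 + 0.4·0.6500) ≈ 0.3772
After the IDS='quiet': P(compromised) = 0.2·0.3772 / (0.2·0.3772 + 0.4·0.6228) ≈ 0.2325
After the IDS='alert': P(compromised) = 0.8·0.2325 / (0.8·0.2325 + 0.6·0.7675) ≈ 0.2877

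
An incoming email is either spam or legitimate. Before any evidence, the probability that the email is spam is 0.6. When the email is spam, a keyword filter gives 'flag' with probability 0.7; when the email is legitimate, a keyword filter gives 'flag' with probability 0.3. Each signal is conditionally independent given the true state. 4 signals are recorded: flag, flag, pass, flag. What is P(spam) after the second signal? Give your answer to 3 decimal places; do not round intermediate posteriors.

After 'flag': P(spam) = 0.7·0.6000 / (0.7·0.6000 + 0.3·0.4000) ≈ 0.7778
After 'flag': P(spam) = 0.7·0.7778 / (0.7·0.7778 + 0.3·0.2222) ≈ 0.8909

0.891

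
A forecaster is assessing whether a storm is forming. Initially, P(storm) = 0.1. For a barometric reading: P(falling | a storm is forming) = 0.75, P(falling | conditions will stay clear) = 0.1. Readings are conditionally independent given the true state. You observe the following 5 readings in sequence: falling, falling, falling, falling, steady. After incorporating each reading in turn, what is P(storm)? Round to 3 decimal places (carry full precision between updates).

0.990

After 'falling': P(storm) = 0.75·0.1000 / (0.75·0.1000 + 0.1·0.9000) ≈ 0.4545
After 'falling': P(storm) = 0.75·0.4545 / (0.75·0.4545 + 0.1·0.5455) ≈ 0.8621
After 'falling': P(storm) = 0.75·0.8621 / (0.75·0.8621 + 0.1·0.1379) ≈ 0.9791
After 'falling': P(storm) = 0.75·0.9791 / (0.75·0.9791 + 0.1·0.0209) ≈ 0.9972
After 'steady': P(storm) = 0.25·0.9972 / (0.25·0.9972 + 0.9·0.0028) ≈ 0.9899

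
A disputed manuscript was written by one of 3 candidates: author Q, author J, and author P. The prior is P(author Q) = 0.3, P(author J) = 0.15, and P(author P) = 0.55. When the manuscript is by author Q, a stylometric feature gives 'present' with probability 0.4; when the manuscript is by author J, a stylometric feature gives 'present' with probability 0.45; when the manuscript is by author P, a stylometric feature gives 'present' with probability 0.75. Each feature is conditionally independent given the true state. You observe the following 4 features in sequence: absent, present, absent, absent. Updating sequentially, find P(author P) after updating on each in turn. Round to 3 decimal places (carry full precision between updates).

0.148

After 'absent': normaliser = 0.6·0.3000 + 0.55·0.1500 + 0.25·0.5500; P(author Q) ≈ 0.4500, P(author J) ≈ 0.2062, P(author P) ≈ 0.3438
After 'present': normaliser = 0.4·0.4500 + 0.45·0.2062 + 0.75·0.3438; P(author Q) ≈ 0.3392, P(author J) ≈ 0.1749, P(author P) ≈ 0.4859
After 'absent': normaliser = 0.6·0.3392 + 0.55·0.1749 + 0.25·0.4859; P(author Q) ≈ 0.4832, P(author J) ≈ 0.2284, P(author P) ≈ 0.2884
After 'absent': normaliser = 0.6·0.4832 + 0.55·0.2284 + 0.25·0.2884; P(author Q) ≈ 0.5946, P(author J) ≈ 0.2576, P(author P) ≈ 0.1478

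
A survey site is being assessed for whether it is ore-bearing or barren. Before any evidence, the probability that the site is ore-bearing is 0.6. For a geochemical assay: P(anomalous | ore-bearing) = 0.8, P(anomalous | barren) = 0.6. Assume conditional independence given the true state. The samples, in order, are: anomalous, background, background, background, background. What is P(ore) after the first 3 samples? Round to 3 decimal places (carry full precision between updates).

0.333

After 'anomalous': P(ore) = 0.8·0.6000 / (0.8·0.6000 + 0.6·0.4000) ≈ 0.6667
After 'background': P(ore) = 0.2·0.6667 / (0.2·0.6667 + 0.4·0.3333) ≈ 0.5000
After 'background': P(ore) = 0.2·0.5000 / (0.2·0.5000 + 0.4·0.5000) ≈ 0.3333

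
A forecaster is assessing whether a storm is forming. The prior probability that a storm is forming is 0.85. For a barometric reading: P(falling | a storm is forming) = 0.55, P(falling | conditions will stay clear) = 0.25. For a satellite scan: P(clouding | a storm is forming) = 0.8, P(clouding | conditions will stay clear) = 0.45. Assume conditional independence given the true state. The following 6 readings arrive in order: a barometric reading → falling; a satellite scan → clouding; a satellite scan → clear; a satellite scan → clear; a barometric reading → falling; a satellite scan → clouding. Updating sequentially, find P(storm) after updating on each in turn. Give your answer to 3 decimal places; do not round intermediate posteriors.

After a barometric reading='falling': P(storm) = 0.55·0.8500 / (0.55·0.8500 + 0.25·0.1500) ≈ 0.9257
After a satellite scan='clouding': P(storm) = 0.8·0.9257 / (0.8·0.9257 + 0.45·0.0743) ≈ 0.9568
After a satellite scan='clear': P(storm) = 0.2·0.9568 / (0.2·0.9568 + 0.55·0.0432) ≈ 0.8896
After a satellite scan='clear': P(storm) = 0.2·0.8896 / (0.2·0.8896 + 0.55·0.1104) ≈ 0.7456
After a barometric reading='falling': P(storm) = 0.55·0.7456 / (0.55·0.7456 + 0.25·0.2544) ≈ 0.8657
After a satellite scan='clouding': P(storm) = 0.8·0.8657 / (0.8·0.8657 + 0.45·0.1343) ≈ 0.9198

0.920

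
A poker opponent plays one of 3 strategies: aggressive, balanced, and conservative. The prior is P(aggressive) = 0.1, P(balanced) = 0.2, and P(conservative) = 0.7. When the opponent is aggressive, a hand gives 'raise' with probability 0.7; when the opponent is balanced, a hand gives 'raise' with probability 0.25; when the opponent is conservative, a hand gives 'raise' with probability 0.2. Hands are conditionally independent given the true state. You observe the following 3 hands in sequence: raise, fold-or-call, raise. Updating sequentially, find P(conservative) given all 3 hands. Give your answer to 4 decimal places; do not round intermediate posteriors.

Apply Bayes' rule sequentially, carrying P(conservative) forward.
After 'raise': normaliser = 0.7·0.1000 + 0.25·0.2000 + 0.2·0.7000; P(aggressive) ≈ 0.2692, P(balanced) ≈ 0.1923, P(conservative) ≈ 0.5385
After 'fold-or-call': normaliser = 0.3·0.2692 + 0.75·0.1923 + 0.8·0.5385; P(aggressive) ≈ 0.1232, P(balanced) ≈ 0.2199, P(conservative) ≈ 0.6569
After 'raise': normaliser = 0.7·0.1232 + 0.25·0.2199 + 0.2·0.6569; P(aggressive) ≈ 0.3163, P(balanced) ≈ 0.2017, P(conservative) ≈ 0.4820

0.4820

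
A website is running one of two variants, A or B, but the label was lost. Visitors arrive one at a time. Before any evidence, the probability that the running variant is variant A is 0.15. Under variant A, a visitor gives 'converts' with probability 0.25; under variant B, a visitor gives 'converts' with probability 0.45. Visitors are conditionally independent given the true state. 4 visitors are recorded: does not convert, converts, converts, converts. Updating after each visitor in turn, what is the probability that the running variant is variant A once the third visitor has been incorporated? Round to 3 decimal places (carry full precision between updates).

0.069

After 'does not convert': P(A) = 0.75·0.1500 / (0.75·0.1500 + 0.55·0.8500) ≈ 0.1940
After 'converts': P(A) = 0.25·0.1940 / (0.25·0.1940 + 0.45·0.8060) ≈ 0.1179
After 'converts': P(A) = 0.25·0.1179 / (0.25·0.1179 + 0.45·0.8821) ≈ 0.0691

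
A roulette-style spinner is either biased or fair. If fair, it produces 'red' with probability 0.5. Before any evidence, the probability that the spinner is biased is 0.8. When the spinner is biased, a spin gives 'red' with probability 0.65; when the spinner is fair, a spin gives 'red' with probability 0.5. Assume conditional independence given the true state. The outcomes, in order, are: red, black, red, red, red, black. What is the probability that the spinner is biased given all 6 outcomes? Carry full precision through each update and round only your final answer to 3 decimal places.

0.848

After 'red': P(biased) = 0.65·0.8000 / (0.65·0.8000 + 0.5·0.2000) ≈ 0.8387
After 'black': P(biased) = 0.35·0.8387 / (0.35·0.8387 + 0.5·0.1613) ≈ 0.7845
After 'red': P(biased) = 0.65·0.7845 / (0.65·0.7845 + 0.5·0.2155) ≈ 0.8255
After 'red': P(biased) = 0.65·0.8255 / (0.65·0.8255 + 0.5·0.1745) ≈ 0.8602
After 'red': P(biased) = 0.65·0.8602 / (0.65·0.8602 + 0.5·0.1398) ≈ 0.8889
After 'black': P(biased) = 0.35·0.8889 / (0.35·0.8889 + 0.5·0.1111) ≈ 0.8484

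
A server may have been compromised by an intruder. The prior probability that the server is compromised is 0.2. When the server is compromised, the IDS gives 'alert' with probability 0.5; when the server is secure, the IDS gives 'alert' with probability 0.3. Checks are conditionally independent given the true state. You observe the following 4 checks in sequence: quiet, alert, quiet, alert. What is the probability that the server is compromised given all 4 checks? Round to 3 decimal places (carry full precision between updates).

After 'quiet': P(compromised) = 0.5·0.2000 / (0.5·0.2000 + 0.7·0.8000) ≈ 0.1515
After 'alert': P(compromised) = 0.5·0.1515 / (0.5·0.1515 + 0.3·0.8485) ≈ 0.2294
After 'quiet': P(compromised) = 0.5·0.2294 / (0.5·0.2294 + 0.7·0.7706) ≈ 0.1753
After 'alert': P(compromised) = 0.5·0.1753 / (0.5·0.1753 + 0.3·0.8247) ≈ 0.2616

0.262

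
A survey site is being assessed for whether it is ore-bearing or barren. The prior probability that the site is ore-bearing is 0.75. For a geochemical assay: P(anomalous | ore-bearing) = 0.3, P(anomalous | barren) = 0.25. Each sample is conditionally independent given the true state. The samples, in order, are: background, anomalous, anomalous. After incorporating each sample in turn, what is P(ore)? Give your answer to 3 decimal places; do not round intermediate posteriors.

0.801

After 'background': P(ore) = 0.7·0.7500 / (0.7·0.7500 + 0.75·0.2500) ≈ 0.7368
After 'anomalous': P(ore) = 0.3·0.7368 / (0.3·0.7368 + 0.25·0.2632) ≈ 0.7706
After 'anomalous': P(ore) = 0.3·0.7706 / (0.3·0.7706 + 0.25·0.2294) ≈ 0.8013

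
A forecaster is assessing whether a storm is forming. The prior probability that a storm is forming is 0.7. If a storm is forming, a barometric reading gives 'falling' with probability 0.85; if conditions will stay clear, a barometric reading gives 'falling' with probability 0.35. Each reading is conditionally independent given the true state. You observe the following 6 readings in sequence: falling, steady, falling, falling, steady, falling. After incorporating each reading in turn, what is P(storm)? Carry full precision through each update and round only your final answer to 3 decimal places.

Apply Bayes' rule sequentially, carrying P(storm) forward.
After 'falling': P(storm) = 0.85·0.7000 / (0.85·0.7000 + 0.35·0.3000) ≈ 0.8500
After 'steady': P(storm) = 0.15·0.8500 / (0.15·0.8500 + 0.65·0.1500) ≈ 0.5667
After 'falling': P(storm) = 0.85·0.5667 / (0.85·0.5667 + 0.35·0.4333) ≈ 0.7605
After 'falling': P(storm) = 0.85·0.7605 / (0.85·0.7605 + 0.35·0.2395) ≈ 0.8852
After 'steady': P(storm) = 0.15·0.8852 / (0.15·0.8852 + 0.65·0.1148) ≈ 0.6403
After 'falling': P(storm) = 0.85·0.6403 / (0.85·0.6403 + 0.35·0.3597) ≈ 0.8121

0.812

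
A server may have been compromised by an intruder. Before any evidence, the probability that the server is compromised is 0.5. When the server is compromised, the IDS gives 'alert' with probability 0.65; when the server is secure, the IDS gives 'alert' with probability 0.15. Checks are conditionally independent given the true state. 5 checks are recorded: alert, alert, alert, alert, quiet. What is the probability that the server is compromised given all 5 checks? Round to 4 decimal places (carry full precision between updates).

After 'alert': P(compromised) = 0.65·0.5000 / (0.65·0.5000 + 0.15·0.5000) ≈ 0.8125
After 'alert': P(compromised) = 0.65·0.8125 / (0.65·0.8125 + 0.15·0.1875) ≈ 0.9494
After 'alert': P(compromised) = 0.65·0.9494 / (0.65·0.9494 + 0.15·0.0506) ≈ 0.9879
After 'alert': P(compromised) = 0.65·0.9879 / (0.65·0.9879 + 0.15·0.0121) ≈ 0.9972
After 'quiet': P(compromised) = 0.35·0.9972 / (0.35·0.9972 + 0.85·0.0028) ≈ 0.9932

0.9932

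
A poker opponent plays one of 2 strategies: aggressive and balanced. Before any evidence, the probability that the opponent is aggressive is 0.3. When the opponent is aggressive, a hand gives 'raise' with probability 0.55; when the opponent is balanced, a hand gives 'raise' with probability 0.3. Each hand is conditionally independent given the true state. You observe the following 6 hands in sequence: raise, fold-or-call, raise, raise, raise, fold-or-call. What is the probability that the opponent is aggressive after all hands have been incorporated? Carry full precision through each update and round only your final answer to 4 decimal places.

After 'raise': P(aggressive) = 0.55·0.3000 / (0.55·0.3000 + 0.3·0.7000) ≈ 0.4400
After 'fold-or-call': P(aggressive) = 0.45·0.4400 / (0.45·0.4400 + 0.7·0.5600) ≈ 0.3356
After 'raise': P(aggressive) = 0.55·0.3356 / (0.55·0.3356 + 0.3·0.6644) ≈ 0.4808
After 'raise': P(aggressive) = 0.55·0.4808 / (0.55·0.4808 + 0.3·0.5192) ≈ 0.6293
After 'raise': P(aggressive) = 0.55·0.6293 / (0.55·0.6293 + 0.3·0.3707) ≈ 0.7568
After 'fold-or-call': P(aggressive) = 0.45·0.7568 / (0.45·0.7568 + 0.7·0.2432) ≈ 0.6668

0.6668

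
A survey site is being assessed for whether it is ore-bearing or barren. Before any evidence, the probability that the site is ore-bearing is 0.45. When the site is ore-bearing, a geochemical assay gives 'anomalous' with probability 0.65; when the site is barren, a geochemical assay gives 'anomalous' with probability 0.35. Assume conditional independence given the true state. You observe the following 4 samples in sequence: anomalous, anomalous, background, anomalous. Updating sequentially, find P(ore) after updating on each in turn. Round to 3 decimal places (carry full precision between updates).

0.738

After 'anomalous': P(ore) = 0.65·0.4500 / (0.65·0.4500 + 0.35·0.5500) ≈ 0.6031
After 'anomalous': P(ore) = 0.65·0.6031 / (0.65·0.6031 + 0.35·0.3969) ≈ 0.7383
After 'background': P(ore) = 0.35·0.7383 / (0.35·0.7383 + 0.65·0.2617) ≈ 0.6031
After 'anomalous': P(ore) = 0.65·0.6031 / (0.65·0.6031 + 0.35·0.3969) ≈ 0.7383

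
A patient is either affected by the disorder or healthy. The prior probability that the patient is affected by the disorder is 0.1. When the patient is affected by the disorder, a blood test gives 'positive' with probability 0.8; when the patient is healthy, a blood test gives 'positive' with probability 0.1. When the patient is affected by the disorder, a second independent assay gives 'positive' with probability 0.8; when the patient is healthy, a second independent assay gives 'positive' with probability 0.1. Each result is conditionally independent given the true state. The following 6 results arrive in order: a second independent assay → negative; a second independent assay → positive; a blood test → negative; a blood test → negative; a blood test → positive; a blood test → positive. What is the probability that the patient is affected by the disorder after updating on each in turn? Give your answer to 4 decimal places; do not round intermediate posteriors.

0.3843

After a second independent assay='negative': P(affected) = 0.2·0.1000 / (0.2·0.1000 + 0.9·0.9000) ≈ 0.0241
After a second independent assay='positive': P(affected) = 0.8·0.0241 / (0.8·0.0241 + 0.1·0.9759) ≈ 0.1649
After a blood test='negative': P(affected) = 0.2·0.1649 / (0.2·0.1649 + 0.9·0.8351) ≈ 0.0420
After a blood test='negative': P(affected) = 0.2·0.0420 / (0.2·0.0420 + 0.9·0.9580) ≈ 0.0097
After a blood test='positive': P(affected) = 0.8·0.0097 / (0.8·0.0097 + 0.1·0.9903) ≈ 0.0724
After a blood test='positive': P(affected) = 0.8·0.0724 / (0.8·0.0724 + 0.1·0.9276) ≈ 0.3843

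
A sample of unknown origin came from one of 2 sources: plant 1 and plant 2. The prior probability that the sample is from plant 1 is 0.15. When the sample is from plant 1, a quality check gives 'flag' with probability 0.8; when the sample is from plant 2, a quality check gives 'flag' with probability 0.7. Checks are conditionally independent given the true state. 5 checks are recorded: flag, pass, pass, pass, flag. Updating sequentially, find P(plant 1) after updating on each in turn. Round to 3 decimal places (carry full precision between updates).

0.064

After 'flag': P(plant 1) = 0.8·0.1500 / (0.8·0.1500 + 0.7·0.8500) ≈ 0.1678
After 'pass': P(plant 1) = 0.2·0.1678 / (0.2·0.1678 + 0.3·0.8322) ≈ 0.1185
After 'pass': P(plant 1) = 0.2·0.1185 / (0.2·0.1185 + 0.3·0.8815) ≈ 0.0823
After 'pass': P(plant 1) = 0.2·0.0823 / (0.2·0.0823 + 0.3·0.9177) ≈ 0.0564
After 'flag': P(plant 1) = 0.8·0.0564 / (0.8·0.0564 + 0.7·0.9436) ≈ 0.0639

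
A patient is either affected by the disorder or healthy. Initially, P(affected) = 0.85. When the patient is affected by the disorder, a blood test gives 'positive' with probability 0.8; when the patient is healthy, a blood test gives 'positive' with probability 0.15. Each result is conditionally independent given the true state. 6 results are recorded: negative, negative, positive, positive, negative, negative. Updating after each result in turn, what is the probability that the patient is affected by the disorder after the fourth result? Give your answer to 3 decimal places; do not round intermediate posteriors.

Apply Bayes' rule sequentially, carrying P(affected) forward.
After 'negative': P(affected) = 0.2·0.8500 / (0.2·0.8500 + 0.85·0.1500) ≈ 0.5714
After 'negative': P(affected) = 0.2·0.5714 / (0.2·0.5714 + 0.85·0.4286) ≈ 0.2388
After 'positive': P(affected) = 0.8·0.2388 / (0.8·0.2388 + 0.15·0.7612) ≈ 0.6259
After 'positive': P(affected) = 0.8·0.6259 / (0.8·0.6259 + 0.15·0.3741) ≈ 0.8992

0.899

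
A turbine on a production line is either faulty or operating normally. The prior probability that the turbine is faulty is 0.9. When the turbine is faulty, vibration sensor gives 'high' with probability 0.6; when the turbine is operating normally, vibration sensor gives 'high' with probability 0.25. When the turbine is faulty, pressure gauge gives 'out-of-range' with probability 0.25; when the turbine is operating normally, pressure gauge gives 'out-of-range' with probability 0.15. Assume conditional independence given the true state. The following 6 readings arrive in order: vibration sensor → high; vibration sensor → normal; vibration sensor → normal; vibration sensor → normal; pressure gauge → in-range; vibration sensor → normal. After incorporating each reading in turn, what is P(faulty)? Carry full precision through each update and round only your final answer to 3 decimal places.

Apply Bayes' rule sequentially, carrying P(faulty) forward.
After vibration sensor='high': P(faulty) = 0.6·0.9000 / (0.6·0.9000 + 0.25·0.1000) ≈ 0.9558
After vibration sensor='normal': P(faulty) = 0.4·0.9558 / (0.4·0.9558 + 0.75·0.0442) ≈ 0.9201
After vibration sensor='normal': P(faulty) = 0.4·0.9201 / (0.4·0.9201 + 0.75·0.0799) ≈ 0.8600
After vibration sensor='normal': P(faulty) = 0.4·0.8600 / (0.4·0.8600 + 0.75·0.1400) ≈ 0.7662
After pressure gauge='in-range': P(faulty) = 0.75·0.7662 / (0.75·0.7662 + 0.85·0.2338) ≈ 0.7430
After vibration sensor='normal': P(faulty) = 0.4·0.7430 / (0.4·0.7430 + 0.75·0.2570) ≈ 0.6066

0.607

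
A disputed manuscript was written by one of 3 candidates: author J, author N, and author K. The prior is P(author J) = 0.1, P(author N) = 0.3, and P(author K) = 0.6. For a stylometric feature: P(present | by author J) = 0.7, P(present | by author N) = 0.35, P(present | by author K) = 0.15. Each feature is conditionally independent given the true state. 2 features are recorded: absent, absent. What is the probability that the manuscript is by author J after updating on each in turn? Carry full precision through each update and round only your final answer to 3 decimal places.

Each posterior becomes the prior for the next update.
After 'absent': normaliser = 0.3·0.1000 + 0.65·0.3000 + 0.85·0.6000; P(author J) ≈ 0.0408, P(author N) ≈ 0.2653, P(author K) ≈ 0.6939
After 'absent': normaliser = 0.3·0.0408 + 0.65·0.2653 + 0.85·0.6939; P(author J) ≈ 0.0158, P(author N) ≈ 0.2227, P(author K) ≈ 0.7615

0.016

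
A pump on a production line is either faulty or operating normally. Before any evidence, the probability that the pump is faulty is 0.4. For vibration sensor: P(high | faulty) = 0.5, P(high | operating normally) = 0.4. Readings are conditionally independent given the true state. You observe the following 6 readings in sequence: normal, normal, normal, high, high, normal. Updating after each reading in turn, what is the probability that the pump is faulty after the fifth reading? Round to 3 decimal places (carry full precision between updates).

Each posterior becomes the prior for the next update.
After 'normal': P(faulty) = 0.5·0.4000 / (0.5·0.4000 + 0.6·0.6000) ≈ 0.3571
After 'normal': P(faulty) = 0.5·0.3571 / (0.5·0.3571 + 0.6·0.6429) ≈ 0.3165
After 'normal': P(faulty) = 0.5·0.3165 / (0.5·0.3165 + 0.6·0.6835) ≈ 0.2784
After 'high': P(faulty) = 0.5·0.2784 / (0.5·0.2784 + 0.4·0.7216) ≈ 0.3254
After 'high': P(faulty) = 0.5·0.3254 / (0.5·0.3254 + 0.4·0.6746) ≈ 0.3761

0.376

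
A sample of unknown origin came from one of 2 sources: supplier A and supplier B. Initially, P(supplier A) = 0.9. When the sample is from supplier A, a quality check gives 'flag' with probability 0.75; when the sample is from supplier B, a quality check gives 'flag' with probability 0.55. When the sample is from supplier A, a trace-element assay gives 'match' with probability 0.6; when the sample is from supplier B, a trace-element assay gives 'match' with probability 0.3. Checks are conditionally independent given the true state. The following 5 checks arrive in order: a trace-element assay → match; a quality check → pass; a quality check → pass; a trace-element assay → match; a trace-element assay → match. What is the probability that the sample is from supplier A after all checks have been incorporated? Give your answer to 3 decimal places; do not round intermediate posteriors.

0.957

After a trace-element assay='match': P(supplier A) = 0.6·0.9000 / (0.6·0.9000 + 0.3·0.1000) ≈ 0.9474
After a quality check='pass': P(supplier A) = 0.25·0.9474 / (0.25·0.9474 + 0.45·0.0526) ≈ 0.9091
After a quality check='pass': P(supplier A) = 0.25·0.9091 / (0.25·0.9091 + 0.45·0.0909) ≈ 0.8475
After a trace-element assay='match': P(supplier A) = 0.6·0.8475 / (0.6·0.8475 + 0.3·0.1525) ≈ 0.9174
After a trace-element assay='match': P(supplier A) = 0.6·0.9174 / (0.6·0.9174 + 0.3·0.0826) ≈ 0.9569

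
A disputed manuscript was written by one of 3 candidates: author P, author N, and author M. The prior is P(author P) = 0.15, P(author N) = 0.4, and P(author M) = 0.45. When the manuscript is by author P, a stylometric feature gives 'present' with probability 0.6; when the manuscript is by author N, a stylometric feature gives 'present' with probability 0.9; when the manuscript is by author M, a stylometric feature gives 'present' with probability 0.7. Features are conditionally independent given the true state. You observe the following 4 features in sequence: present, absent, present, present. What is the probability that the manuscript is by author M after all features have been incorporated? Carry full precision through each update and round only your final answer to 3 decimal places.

After 'present': normaliser = 0.6·0.1500 + 0.9·0.4000 + 0.7·0.4500; P(author P) ≈ 0.1176, P(author N) ≈ 0.4706, P(author M) ≈ 0.4118
After 'absent': normaliser = 0.4·0.1176 + 0.1·0.4706 + 0.3·0.4118; P(author P) ≈ 0.2162, P(author N) ≈ 0.2162, P(author M) ≈ 0.5676
After 'present': normaliser = 0.6·0.2162 + 0.9·0.2162 + 0.7·0.5676; P(author P) ≈ 0.1798, P(author N) ≈ 0.2697, P(author M) ≈ 0.5506
After 'present': normaliser = 0.6·0.1798 + 0.9·0.2697 + 0.7·0.5506; P(author P) ≈ 0.1466, P(author N) ≈ 0.3298, P(author M) ≈ 0.5237

0.524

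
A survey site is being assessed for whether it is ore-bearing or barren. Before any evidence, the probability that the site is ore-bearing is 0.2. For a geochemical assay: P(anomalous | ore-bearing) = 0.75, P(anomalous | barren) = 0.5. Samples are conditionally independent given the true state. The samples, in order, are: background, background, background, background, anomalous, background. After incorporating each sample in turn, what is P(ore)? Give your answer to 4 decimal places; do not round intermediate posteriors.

Each posterior becomes the prior for the next update.
After 'background': P(ore) = 0.25·0.2000 / (0.25·0.2000 + 0.5·0.8000) ≈ 0.1111
After 'background': P(ore) = 0.25·0.1111 / (0.25·0.1111 + 0.5·0.8889) ≈ 0.0588
After 'background': P(ore) = 0.25·0.0588 / (0.25·0.0588 + 0.5·0.9412) ≈ 0.0303
After 'background': P(ore) = 0.25·0.0303 / (0.25·0.0303 + 0.5·0.9697) ≈ 0.0154
After 'anomalous': P(ore) = 0.75·0.0154 / (0.75·0.0154 + 0.5·0.9846) ≈ 0.0229
After 'background': P(ore) = 0.25·0.0229 / (0.25·0.0229 + 0.5·0.9771) ≈ 0.0116

0.0116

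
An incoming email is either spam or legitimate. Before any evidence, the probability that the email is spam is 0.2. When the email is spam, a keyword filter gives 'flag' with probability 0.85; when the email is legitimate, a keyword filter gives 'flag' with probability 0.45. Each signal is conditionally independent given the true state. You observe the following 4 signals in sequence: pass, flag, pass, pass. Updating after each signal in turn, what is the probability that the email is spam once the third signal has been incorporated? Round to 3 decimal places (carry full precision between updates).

Apply Bayes' rule sequentially, carrying P(spam) forward.
After 'pass': P(spam) = 0.15·0.2000 / (0.15·0.2000 + 0.55·0.8000) ≈ 0.0638
After 'flag': P(spam) = 0.85·0.0638 / (0.85·0.0638 + 0.45·0.9362) ≈ 0.1141
After 'pass': P(spam) = 0.15·0.1141 / (0.15·0.1141 + 0.55·0.8859) ≈ 0.0339

0.034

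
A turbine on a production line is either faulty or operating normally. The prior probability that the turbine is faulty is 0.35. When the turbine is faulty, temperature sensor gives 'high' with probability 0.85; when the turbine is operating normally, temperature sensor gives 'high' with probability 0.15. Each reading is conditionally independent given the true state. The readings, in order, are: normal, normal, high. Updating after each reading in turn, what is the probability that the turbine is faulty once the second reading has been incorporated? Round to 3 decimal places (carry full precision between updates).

0.016

Each posterior becomes the prior for the next update.
After 'normal': P(faulty) = 0.15·0.3500 / (0.15·0.3500 + 0.85·0.6500) ≈ 0.0868
After 'normal': P(faulty) = 0.15·0.0868 / (0.15·0.0868 + 0.85·0.9132) ≈ 0.0165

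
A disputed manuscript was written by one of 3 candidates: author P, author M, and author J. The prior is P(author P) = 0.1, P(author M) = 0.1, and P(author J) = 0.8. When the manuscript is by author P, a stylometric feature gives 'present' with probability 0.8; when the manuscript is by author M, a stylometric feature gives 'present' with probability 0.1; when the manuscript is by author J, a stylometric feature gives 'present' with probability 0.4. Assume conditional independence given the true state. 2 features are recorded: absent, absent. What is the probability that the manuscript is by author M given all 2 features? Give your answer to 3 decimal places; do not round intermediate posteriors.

After 'absent': normaliser = 0.2·0.1000 + 0.9·0.1000 + 0.6·0.8000; P(author P) ≈ 0.0339, P(author M) ≈ 0.1525, P(author J) ≈ 0.8136
After 'absent': normaliser = 0.2·0.0339 + 0.9·0.1525 + 0.6·0.8136; P(author P) ≈ 0.0107, P(author M) ≈ 0.2172, P(author J) ≈ 0.7721

0.217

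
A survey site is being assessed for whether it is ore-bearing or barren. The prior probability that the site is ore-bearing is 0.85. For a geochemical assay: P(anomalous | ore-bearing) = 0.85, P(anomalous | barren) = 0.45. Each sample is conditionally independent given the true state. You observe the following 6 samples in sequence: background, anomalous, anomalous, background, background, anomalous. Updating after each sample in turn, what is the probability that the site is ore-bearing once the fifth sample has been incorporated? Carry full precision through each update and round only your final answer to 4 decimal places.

After 'background': P(ore) = 0.15·0.8500 / (0.15·0.8500 + 0.55·0.1500) ≈ 0.6071
After 'anomalous': P(ore) = 0.85·0.6071 / (0.85·0.6071 + 0.45·0.3929) ≈ 0.7448
After 'anomalous': P(ore) = 0.85·0.7448 / (0.85·0.7448 + 0.45·0.2552) ≈ 0.8465
After 'background': P(ore) = 0.15·0.8465 / (0.15·0.8465 + 0.55·0.1535) ≈ 0.6006
After 'background': P(ore) = 0.15·0.6006 / (0.15·0.6006 + 0.55·0.3994) ≈ 0.2908

0.2908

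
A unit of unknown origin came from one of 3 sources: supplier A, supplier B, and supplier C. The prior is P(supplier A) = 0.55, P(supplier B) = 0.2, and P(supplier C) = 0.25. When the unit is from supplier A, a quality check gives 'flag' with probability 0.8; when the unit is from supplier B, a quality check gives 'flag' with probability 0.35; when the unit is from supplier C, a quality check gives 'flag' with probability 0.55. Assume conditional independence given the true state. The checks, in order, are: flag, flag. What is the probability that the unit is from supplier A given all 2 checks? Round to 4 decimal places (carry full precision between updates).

After 'flag': normaliser = 0.8·0.5500 + 0.35·0.2000 + 0.55·0.2500; P(supplier A) ≈ 0.6795, P(supplier B) ≈ 0.1081, P(supplier C) ≈ 0.2124
After 'flag': normaliser = 0.8·0.6795 + 0.35·0.1081 + 0.55·0.2124; P(supplier A) ≈ 0.7785, P(supplier B) ≈ 0.0542, P(supplier C) ≈ 0.1673

0.7785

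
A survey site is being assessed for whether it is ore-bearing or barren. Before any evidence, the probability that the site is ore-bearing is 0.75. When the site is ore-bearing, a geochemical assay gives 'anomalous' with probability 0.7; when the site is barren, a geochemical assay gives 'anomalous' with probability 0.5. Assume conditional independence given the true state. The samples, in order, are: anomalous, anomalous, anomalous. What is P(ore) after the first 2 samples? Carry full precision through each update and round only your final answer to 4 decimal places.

After 'anomalous': P(ore) = 0.7·0.7500 / (0.7·0.7500 + 0.5·0.2500) ≈ 0.8077
After 'anomalous': P(ore) = 0.7·0.8077 / (0.7·0.8077 + 0.5·0.1923) ≈ 0.8547

0.8547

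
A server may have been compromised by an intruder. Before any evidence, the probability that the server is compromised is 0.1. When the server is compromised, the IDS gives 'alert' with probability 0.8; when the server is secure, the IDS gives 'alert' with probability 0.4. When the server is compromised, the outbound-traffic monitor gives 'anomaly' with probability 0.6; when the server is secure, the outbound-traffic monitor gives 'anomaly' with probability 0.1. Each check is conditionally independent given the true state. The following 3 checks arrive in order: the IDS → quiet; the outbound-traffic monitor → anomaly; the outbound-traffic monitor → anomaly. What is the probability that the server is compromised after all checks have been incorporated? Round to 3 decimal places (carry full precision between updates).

0.571

Each posterior becomes the prior for the next update.
After the IDS='quiet': P(compromised) = 0.2·0.1000 / (0.2·0.1000 + 0.6·0.9000) ≈ 0.0357
After the outbound-traffic monitor='anomaly': P(compromised) = 0.6·0.0357 / (0.6·0.0357 + 0.1·0.9643) ≈ 0.1818
After the outbound-traffic monitor='anomaly': P(compromised) = 0.6·0.1818 / (0.6·0.1818 + 0.1·0.8182) ≈ 0.5714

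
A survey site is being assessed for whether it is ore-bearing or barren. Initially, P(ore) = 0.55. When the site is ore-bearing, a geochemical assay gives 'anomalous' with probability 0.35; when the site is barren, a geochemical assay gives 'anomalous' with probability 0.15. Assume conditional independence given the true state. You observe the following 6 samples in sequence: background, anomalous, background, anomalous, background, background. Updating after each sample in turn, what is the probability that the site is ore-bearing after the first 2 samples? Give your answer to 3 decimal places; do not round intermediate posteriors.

0.686

After 'background': P(ore) = 0.65·0.5500 / (0.65·0.5500 + 0.85·0.4500) ≈ 0.4831
After 'anomalous': P(ore) = 0.35·0.4831 / (0.35·0.4831 + 0.15·0.5169) ≈ 0.6856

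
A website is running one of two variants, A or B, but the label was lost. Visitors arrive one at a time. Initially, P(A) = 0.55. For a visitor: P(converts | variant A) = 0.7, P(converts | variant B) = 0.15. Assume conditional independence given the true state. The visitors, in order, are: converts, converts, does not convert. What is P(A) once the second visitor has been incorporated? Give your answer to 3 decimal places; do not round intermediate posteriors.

Each posterior becomes the prior for the next update.
After 'converts': P(A) = 0.7·0.5500 / (0.7·0.5500 + 0.15·0.4500) ≈ 0.8508
After 'converts': P(A) = 0.7·0.8508 / (0.7·0.8508 + 0.15·0.1492) ≈ 0.9638

0.964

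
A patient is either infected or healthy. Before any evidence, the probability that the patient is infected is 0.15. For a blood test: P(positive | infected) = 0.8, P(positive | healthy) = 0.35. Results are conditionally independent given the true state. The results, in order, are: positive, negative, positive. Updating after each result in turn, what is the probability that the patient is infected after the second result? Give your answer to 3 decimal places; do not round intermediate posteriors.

After 'positive': P(infected) = 0.8·0.1500 / (0.8·0.1500 + 0.35·0.8500) ≈ 0.2874
After 'negative': P(infected) = 0.2·0.2874 / (0.2·0.2874 + 0.65·0.7126) ≈ 0.1104

0.110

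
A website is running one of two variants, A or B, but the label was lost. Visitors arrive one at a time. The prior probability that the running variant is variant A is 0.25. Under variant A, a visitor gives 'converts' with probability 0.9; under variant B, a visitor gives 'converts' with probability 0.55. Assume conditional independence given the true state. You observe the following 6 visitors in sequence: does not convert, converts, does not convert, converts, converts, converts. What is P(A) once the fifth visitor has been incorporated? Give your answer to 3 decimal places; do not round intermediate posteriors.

After 'does not convert': P(A) = 0.1·0.2500 / (0.1·0.2500 + 0.45·0.7500) ≈ 0.0690
After 'converts': P(A) = 0.9·0.0690 / (0.9·0.0690 + 0.55·0.9310) ≈ 0.1081
After 'does not convert': P(A) = 0.1·0.1081 / (0.1·0.1081 + 0.45·0.8919) ≈ 0.0262
After 'converts': P(A) = 0.9·0.0262 / (0.9·0.0262 + 0.55·0.9738) ≈ 0.0422
After 'converts': P(A) = 0.9·0.0422 / (0.9·0.0422 + 0.55·0.9578) ≈ 0.0673

0.067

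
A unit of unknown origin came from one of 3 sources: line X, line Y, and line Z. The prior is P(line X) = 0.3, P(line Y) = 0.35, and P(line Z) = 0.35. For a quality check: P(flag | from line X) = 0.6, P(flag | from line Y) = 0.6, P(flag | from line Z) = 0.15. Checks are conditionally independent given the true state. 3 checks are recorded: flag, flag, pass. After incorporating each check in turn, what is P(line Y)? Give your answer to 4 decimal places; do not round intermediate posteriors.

0.5025

After 'flag': normaliser = 0.6·0.3000 + 0.6·0.3500 + 0.15·0.3500; P(line X) ≈ 0.4068, P(line Y) ≈ 0.4746, P(line Z) ≈ 0.1186
After 'flag': normaliser = 0.6·0.4068 + 0.6·0.4746 + 0.15·0.1186; P(line X) ≈ 0.4465, P(line Y) ≈ 0.5209, P(line Z) ≈ 0.0326
After 'pass': normaliser = 0.4·0.4465 + 0.4·0.5209 + 0.85·0.0326; P(line X) ≈ 0.4307, P(line Y) ≈ 0.5025, P(line Z) ≈ 0.0667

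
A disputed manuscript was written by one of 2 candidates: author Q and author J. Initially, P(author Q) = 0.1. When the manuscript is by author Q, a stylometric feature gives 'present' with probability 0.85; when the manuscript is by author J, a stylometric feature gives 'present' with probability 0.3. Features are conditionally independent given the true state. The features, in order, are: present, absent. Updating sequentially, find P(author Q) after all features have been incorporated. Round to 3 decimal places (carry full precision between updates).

After 'present': P(author Q) = 0.85·0.1000 / (0.85·0.1000 + 0.3·0.9000) ≈ 0.2394
After 'absent': P(author Q) = 0.15·0.2394 / (0.15·0.2394 + 0.7·0.7606) ≈ 0.0632

0.063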